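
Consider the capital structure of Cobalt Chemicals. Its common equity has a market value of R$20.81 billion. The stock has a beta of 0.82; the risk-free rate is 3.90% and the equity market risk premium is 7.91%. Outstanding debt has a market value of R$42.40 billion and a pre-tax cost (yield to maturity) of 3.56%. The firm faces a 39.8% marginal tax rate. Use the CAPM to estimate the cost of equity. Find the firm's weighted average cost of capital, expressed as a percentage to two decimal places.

Cost of equity via CAPM: Re = 3.9% + 0.82 × 7.91% = 10.3862%.
Total capital V = 20.81 + 42.4 = 63.21.
Equity: weight = 20.81/63.21 = 0.3292; cost = 10.3862%.
Debt: weight = 42.4/63.21 = 0.6708; after-tax cost = 3.56% × (1 − 39.8%) = 2.1431%.
WACC = 0.3292 × 10.3862% + 0.6708 × 2.1431% = 4.8569%.

4.86%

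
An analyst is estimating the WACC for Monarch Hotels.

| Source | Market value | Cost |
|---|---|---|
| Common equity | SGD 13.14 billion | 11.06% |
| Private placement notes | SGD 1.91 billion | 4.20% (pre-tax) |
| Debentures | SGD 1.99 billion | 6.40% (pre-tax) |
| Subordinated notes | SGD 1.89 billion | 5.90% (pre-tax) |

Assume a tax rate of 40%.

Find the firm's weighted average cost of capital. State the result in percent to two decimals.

8.69%

Total capital V = 13.14 + 1.91 + 1.99 + 1.89 = 18.93.
Equity: weight = 13.14/18.93 = 0.6941; cost = 11.06%.
Private placement notes: weight = 1.91/18.93 = 0.1009; after-tax cost = 4.2% × (1 − 40%) = 2.5200%.
Debentures: weight = 1.99/18.93 = 0.1051; after-tax cost = 6.4% × (1 − 40%) = 3.8400%.
Subordinated notes: weight = 1.89/18.93 = 0.0998; after-tax cost = 5.9% × (1 − 40%) = 3.5400%.
WACC = 0.6941 × 11.0600% + 0.1009 × 2.5200% + 0.1051 × 3.8400% + 0.0998 × 3.5400% = 8.6885%.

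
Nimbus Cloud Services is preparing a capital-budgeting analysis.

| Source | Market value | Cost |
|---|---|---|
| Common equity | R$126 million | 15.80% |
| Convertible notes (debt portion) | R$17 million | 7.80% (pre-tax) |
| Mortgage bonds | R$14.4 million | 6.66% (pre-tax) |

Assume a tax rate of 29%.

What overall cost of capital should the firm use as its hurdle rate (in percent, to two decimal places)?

13.68%

Total capital V = 126 + 17 + 14.4 = 157.4.
Equity: weight = 126/157.4 = 0.8005; cost = 15.8%.
Convertible notes (debt portion): weight = 17/157.4 = 0.1080; after-tax cost = 7.8% × (1 − 29%) = 5.5380%.
Mortgage bonds: weight = 14.4/157.4 = 0.0915; after-tax cost = 6.66% × (1 − 29%) = 4.7286%.
WACC = 0.8005 × 15.8000% + 0.1080 × 5.5380% + 0.0915 × 4.7286% = 13.6788%.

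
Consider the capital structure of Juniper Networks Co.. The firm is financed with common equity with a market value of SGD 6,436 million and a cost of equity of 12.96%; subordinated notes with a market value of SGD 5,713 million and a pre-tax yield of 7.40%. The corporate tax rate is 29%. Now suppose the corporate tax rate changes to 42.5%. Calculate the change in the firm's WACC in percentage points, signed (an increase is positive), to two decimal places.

-0.47 pp

Current WACC:
Total capital V = 6436 + 5713 = 12149.
Equity: weight = 6436/12149 = 0.5298; cost = 12.96%.
Subordinated notes: weight = 5713/12149 = 0.4702; after-tax cost = 7.4% × (1 − 29%) = 5.2540%.
WACC = 0.5298 × 12.9600% + 0.4702 × 5.2540% = 9.3363%.
After the change:
Total capital V = 6436 + 5713 = 12149.
Equity: weight = 6436/12149 = 0.5298; cost = 12.96%.
Subordinated notes: weight = 5713/12149 = 0.4702; after-tax cost = 7.4% × (1 − 42.5%) = 4.2550%.
WACC = 0.5298 × 12.9600% + 0.4702 × 4.2550% = 8.8665%.
Change in WACC = 8.8665% − 9.3363% = -0.4698 pp.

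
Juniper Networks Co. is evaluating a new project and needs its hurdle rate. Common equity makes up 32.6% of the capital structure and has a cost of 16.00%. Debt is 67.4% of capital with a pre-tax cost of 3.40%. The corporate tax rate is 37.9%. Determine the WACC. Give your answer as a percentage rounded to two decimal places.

After-tax cost of debt = 3.4% × (1 − 37.9%) = 2.1114%.
WACC = 0.326 × 16.0000% + 0.674 × 2.1114% = 6.6391%.

6.64%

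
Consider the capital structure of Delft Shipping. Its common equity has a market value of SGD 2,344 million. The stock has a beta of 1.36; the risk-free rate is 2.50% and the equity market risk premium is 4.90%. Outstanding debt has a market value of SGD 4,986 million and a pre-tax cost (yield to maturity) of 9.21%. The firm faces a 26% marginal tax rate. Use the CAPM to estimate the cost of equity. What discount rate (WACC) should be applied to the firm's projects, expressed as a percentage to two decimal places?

7.57%

Cost of equity via CAPM: Re = 2.5% + 1.36 × 4.9% = 9.1640%.
Total capital V = 2344 + 4986 = 7330.
Equity: weight = 2344/7330 = 0.3198; cost = 9.164%.
Debt: weight = 4986/7330 = 0.6802; after-tax cost = 9.21% × (1 − 26%) = 6.8154%.
WACC = 0.3198 × 9.1640% + 0.6802 × 6.8154% = 7.5664%.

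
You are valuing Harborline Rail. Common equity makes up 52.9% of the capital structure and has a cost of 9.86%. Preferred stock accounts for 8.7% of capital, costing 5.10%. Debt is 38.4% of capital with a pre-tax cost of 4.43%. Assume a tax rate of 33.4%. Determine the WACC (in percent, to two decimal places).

6.79%

After-tax cost of debt = 4.43% × (1 − 33.4%) = 2.9504%.
WACC = 0.529 × 9.8600% + 0.087 × 5.1000% + 0.384 × 2.9504% = 6.7926%.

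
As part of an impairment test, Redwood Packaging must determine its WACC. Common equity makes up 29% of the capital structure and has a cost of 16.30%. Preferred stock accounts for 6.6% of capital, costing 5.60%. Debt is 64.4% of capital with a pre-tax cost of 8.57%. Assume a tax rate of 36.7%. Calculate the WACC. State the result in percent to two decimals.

After-tax cost of debt = 8.57% × (1 − 36.7%) = 5.4248%.
WACC = 0.290 × 16.3000% + 0.066 × 5.6000% + 0.644 × 5.4248% = 8.5902%.

8.59%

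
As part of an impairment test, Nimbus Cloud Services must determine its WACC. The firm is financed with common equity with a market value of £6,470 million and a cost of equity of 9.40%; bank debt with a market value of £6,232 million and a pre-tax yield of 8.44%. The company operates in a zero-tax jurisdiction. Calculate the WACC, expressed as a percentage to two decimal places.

Total capital V = 6470 + 6232 = 12702.
Equity: weight = 6470/12702 = 0.5094; cost = 9.4%.
Bank debt: weight = 6232/12702 = 0.4906; after-tax cost = 8.44% × (1 − 0%) = 8.4400%.
WACC = 0.5094 × 9.4000% + 0.4906 × 8.4400% = 8.9290%.

8.93%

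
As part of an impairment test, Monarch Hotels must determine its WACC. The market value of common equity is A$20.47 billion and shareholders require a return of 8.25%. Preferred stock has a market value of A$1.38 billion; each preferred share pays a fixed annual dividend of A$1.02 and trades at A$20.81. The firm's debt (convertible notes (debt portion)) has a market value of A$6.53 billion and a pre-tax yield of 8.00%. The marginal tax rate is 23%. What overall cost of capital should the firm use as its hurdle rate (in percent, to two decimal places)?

7.61%

Cost of preferred: Rp = 1.02 / 20.81 = 4.9015%.
Total capital V = 20.47 + 1.38 + 6.53 = 28.38.
Equity: weight = 20.47/28.38 = 0.7213; cost = 8.25%.
Preferred: weight = 1.38/28.38 = 0.0486; cost = 4.9015%.
Convertible notes (debt portion): weight = 6.53/28.38 = 0.2301; after-tax cost = 8% × (1 − 23%) = 6.1600%.
WACC = 0.7213 × 8.2500% + 0.0486 × 4.9015% + 0.2301 × 6.1600% = 7.6063%.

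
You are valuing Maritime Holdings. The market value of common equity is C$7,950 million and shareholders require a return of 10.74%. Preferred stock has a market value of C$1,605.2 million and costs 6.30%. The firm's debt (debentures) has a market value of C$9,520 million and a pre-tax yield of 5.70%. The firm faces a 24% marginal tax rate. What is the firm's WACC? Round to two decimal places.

7.17%

Total capital V = 7950 + 1605.2 + 9520 = 19075.2.
Equity: weight = 7950/19075.2 = 0.4168; cost = 10.74%.
Preferred: weight = 1605.2/19075.2 = 0.0842; cost = 6.3%.
Debentures: weight = 9520/19075.2 = 0.4991; after-tax cost = 5.7% × (1 − 24%) = 4.3320%.
WACC = 0.4168 × 10.7400% + 0.0842 × 6.3000% + 0.4991 × 4.3320% = 7.1683%.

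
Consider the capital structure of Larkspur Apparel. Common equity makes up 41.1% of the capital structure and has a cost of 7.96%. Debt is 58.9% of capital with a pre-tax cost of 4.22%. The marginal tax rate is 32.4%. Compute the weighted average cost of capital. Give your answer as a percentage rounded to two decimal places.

After-tax cost of debt = 4.22% × (1 − 32.4%) = 2.8527%.
WACC = 0.411 × 7.9600% + 0.589 × 2.8527% = 4.9518%.

4.95%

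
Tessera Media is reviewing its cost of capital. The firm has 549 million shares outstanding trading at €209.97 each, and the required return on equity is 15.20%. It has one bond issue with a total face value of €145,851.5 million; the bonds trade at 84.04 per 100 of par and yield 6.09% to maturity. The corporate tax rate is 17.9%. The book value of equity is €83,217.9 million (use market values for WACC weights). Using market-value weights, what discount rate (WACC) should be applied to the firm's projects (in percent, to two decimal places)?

Market value of equity E = 209.97 × 549m = 115273.53m. Market value of debt D = 145851.5m × 84.04/100 = 122573.6006m.
Total capital V = 115273.53 + 122573.6006 = 237847.1306.
Equity: weight = 115273.53/237847.1306 = 0.4847; cost = 15.2%.
Bonds outstanding: weight = 122573.6006/237847.1306 = 0.5153; after-tax cost = 6.09% × (1 − 17.9%) = 4.9999%.
WACC = 0.4847 × 15.2000% + 0.5153 × 4.9999% = 9.9434%.

9.94%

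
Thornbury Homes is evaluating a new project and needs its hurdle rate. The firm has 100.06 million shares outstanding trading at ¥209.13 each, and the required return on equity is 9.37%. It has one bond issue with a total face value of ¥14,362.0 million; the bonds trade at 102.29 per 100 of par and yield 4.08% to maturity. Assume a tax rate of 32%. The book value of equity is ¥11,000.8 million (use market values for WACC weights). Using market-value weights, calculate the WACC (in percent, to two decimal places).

Market value of equity E = 209.13 × 100.06m = 20925.5478m. Market value of debt D = 14362m × 102.29/100 = 14690.8898m.
Total capital V = 20925.5478 + 14690.8898 = 35616.4376.
Equity: weight = 20925.5478/35616.4376 = 0.5875; cost = 9.37%.
Bonds outstanding: weight = 14690.8898/35616.4376 = 0.4125; after-tax cost = 4.08% × (1 − 32%) = 2.7744%.
WACC = 0.5875 × 9.3700% + 0.4125 × 2.7744% = 6.6495%.

6.65%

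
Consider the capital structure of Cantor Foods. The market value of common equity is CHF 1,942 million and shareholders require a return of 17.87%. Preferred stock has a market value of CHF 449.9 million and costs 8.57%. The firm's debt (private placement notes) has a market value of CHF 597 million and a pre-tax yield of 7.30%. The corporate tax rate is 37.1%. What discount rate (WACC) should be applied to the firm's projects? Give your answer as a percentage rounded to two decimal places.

Total capital V = 1942 + 449.9 + 597 = 2988.9.
Equity: weight = 1942/2988.9 = 0.6497; cost = 17.87%.
Preferred: weight = 449.9/2988.9 = 0.1505; cost = 8.57%.
Private placement notes: weight = 597/2988.9 = 0.1997; after-tax cost = 7.3% × (1 − 37.1%) = 4.5917%.
WACC = 0.6497 × 17.8700% + 0.1505 × 8.5700% + 0.1997 × 4.5917% = 13.8179%.

13.82%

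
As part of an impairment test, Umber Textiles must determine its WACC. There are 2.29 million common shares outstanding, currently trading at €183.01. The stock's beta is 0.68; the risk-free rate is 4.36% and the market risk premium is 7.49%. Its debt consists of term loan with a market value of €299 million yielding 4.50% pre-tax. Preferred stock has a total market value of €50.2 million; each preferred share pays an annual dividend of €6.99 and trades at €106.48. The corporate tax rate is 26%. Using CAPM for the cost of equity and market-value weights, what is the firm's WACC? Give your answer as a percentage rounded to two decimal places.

6.88%

Cost of equity via CAPM: Re = 4.36% + 0.68 × 7.49% = 9.4532%.
Cost of preferred: Rp = 6.99 / 106.48 = 6.5646%.
Market value of equity E = 183.01 × 2.29m = 419.0929m.
Total capital V = 419.0929 + 50.2 + 299 = 768.2929.
Equity: weight = 419.0929/768.2929 = 0.5455; cost = 9.4532%.
Preferred: weight = 50.2/768.2929 = 0.0653; cost = 6.5646%.
Term loan: weight = 299/768.2929 = 0.3892; after-tax cost = 4.5% × (1 − 26%) = 3.3300%.
WACC = 0.5455 × 9.4532% + 0.0653 × 6.5646% + 0.3892 × 3.3300% = 6.8815%.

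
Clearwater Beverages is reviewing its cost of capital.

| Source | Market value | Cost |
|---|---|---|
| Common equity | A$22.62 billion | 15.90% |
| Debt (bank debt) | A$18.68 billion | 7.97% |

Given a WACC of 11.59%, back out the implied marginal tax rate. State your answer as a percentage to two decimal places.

Total capital V = 22.62 + 18.68 = 41.3.
Equity weight = 22.62/41.3 = 0.5477.
Bank debt weight = 18.68/41.3 = 0.4523.
Equity contribution = 0.5477 × 15.9% = 8.7084%.
Debt contribution must be 11.59% − 8.7084% = 2.8816%.
0.4523 × 7.97% × (1 − T) = 2.8816%  ⇒  (1 − T) = 0.7994.
T = 20.0636%.

20.06%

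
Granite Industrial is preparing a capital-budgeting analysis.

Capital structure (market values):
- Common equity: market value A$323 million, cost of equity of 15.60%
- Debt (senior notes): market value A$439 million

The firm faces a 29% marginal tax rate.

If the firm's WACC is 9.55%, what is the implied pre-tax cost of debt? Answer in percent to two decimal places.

Total capital V = 323 + 439 = 762.
Equity weight = 323/762 = 0.4239.
Senior notes weight = 439/762 = 0.5761.
Equity contribution = 0.4239 × 15.6% = 6.6126%.
Remaining for debt = 9.55% − 6.6126% = 2.9374%.
Rd × (1 − 29%) × 0.5761 = 2.9374%  ⇒  Rd = 7.1812%.

7.18%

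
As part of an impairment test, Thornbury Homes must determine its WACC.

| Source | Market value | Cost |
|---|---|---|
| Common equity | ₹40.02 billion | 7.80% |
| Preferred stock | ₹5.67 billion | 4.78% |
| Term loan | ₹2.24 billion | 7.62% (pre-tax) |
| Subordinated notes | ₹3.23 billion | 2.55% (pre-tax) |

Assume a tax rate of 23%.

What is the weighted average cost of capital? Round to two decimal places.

7.01%

Total capital V = 40.02 + 5.67 + 2.24 + 3.23 = 51.16.
Equity: weight = 40.02/51.16 = 0.7823; cost = 7.8%.
Preferred: weight = 5.67/51.16 = 0.1108; cost = 4.78%.
Term loan: weight = 2.24/51.16 = 0.0438; after-tax cost = 7.62% × (1 − 23%) = 5.8674%.
Subordinated notes: weight = 3.23/51.16 = 0.0631; after-tax cost = 2.55% × (1 − 23%) = 1.9635%.
WACC = 0.7823 × 7.8000% + 0.1108 × 4.7800% + 0.0438 × 5.8674% + 0.0631 × 1.9635% = 7.0122%.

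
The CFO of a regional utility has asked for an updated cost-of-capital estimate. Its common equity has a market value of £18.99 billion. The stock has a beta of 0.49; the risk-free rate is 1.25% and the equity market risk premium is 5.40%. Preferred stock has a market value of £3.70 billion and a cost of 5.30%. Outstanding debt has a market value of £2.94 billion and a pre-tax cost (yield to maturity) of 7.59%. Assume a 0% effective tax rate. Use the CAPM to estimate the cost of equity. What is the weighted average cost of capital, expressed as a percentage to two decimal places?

Cost of equity via CAPM: Re = 1.25% + 0.49 × 5.4% = 3.8960%.
Total capital V = 18.99 + 3.7 + 2.94 = 25.63.
Equity: weight = 18.99/25.63 = 0.7409; cost = 3.896%.
Preferred: weight = 3.7/25.63 = 0.1444; cost = 5.3%.
Debt: weight = 2.94/25.63 = 0.1147; after-tax cost = 7.59% × (1 − 0%) = 7.5900%.
WACC = 0.7409 × 3.8960% + 0.1444 × 5.3000% + 0.1147 × 7.5900% = 4.5224%.

4.52%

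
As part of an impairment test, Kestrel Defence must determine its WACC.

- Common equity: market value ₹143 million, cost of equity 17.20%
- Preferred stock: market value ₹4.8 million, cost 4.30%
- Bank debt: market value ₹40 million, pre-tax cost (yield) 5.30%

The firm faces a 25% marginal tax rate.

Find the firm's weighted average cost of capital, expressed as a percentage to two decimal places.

Total capital V = 143 + 4.8 + 40 = 187.8.
Equity: weight = 143/187.8 = 0.7614; cost = 17.2%.
Preferred: weight = 4.8/187.8 = 0.0256; cost = 4.3%.
Bank debt: weight = 40/187.8 = 0.2130; after-tax cost = 5.3% × (1 − 25%) = 3.9750%.
WACC = 0.7614 × 17.2000% + 0.0256 × 4.3000% + 0.2130 × 3.9750% = 14.0535%.

14.05%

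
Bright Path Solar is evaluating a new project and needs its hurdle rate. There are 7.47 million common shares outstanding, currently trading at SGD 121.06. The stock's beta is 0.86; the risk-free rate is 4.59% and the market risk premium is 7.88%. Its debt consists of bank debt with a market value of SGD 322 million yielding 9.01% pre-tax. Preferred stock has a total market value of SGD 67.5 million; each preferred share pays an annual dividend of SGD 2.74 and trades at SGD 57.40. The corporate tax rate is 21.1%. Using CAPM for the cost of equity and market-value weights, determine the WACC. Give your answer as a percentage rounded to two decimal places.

Cost of equity via CAPM: Re = 4.59% + 0.86 × 7.88% = 11.3668%.
Cost of preferred: Rp = 2.74 / 57.4 = 4.7735%.
Market value of equity E = 121.06 × 7.47m = 904.3182m.
Total capital V = 904.3182 + 67.5 + 322 = 1293.8182.
Equity: weight = 904.3182/1293.8182 = 0.6990; cost = 11.3668%.
Preferred: weight = 67.5/1293.8182 = 0.0522; cost = 4.7735%.
Bank debt: weight = 322/1293.8182 = 0.2489; after-tax cost = 9.01% × (1 − 21.1%) = 7.1089%.
WACC = 0.6990 × 11.3668% + 0.0522 × 4.7735% + 0.2489 × 7.1089% = 9.9631%.

9.96%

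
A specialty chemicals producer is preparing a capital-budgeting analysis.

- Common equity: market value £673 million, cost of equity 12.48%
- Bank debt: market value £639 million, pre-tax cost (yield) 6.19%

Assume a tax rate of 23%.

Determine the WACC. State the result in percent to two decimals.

8.72%

Total capital V = 673 + 639 = 1312.
Equity: weight = 673/1312 = 0.5130; cost = 12.48%.
Bank debt: weight = 639/1312 = 0.4870; after-tax cost = 6.19% × (1 − 23%) = 4.7663%.
WACC = 0.5130 × 12.4800% + 0.4870 × 4.7663% = 8.7231%.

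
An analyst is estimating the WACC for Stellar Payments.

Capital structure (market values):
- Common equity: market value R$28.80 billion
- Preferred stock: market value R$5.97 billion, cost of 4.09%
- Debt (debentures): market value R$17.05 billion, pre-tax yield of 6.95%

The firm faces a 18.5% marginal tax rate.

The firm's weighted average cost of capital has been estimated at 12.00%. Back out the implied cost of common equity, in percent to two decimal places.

Total capital V = 28.8 + 5.97 + 17.05 = 51.82.
Equity weight = 28.8/51.82 = 0.5558.
Preferred weight = 5.97/51.82 = 0.1152.
Debentures weight = 17.05/51.82 = 0.3290.
Debt contribution = 0.3290 × 6.95% × (1 − 18.5%) = 1.8637%.
Preferred contribution = 0.1152 × 4.09% = 0.4712%.
Required equity contribution = 12.0% − 2.3349% = 9.6651%.
Re = 9.6651% / 0.5558 = 17.3905%.

17.39%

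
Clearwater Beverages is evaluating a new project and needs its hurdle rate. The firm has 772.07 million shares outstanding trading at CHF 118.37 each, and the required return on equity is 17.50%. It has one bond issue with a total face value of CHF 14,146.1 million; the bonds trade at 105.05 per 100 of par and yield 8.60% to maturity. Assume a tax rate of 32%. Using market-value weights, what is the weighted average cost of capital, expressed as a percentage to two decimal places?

Market value of equity E = 118.37 × 772.07m = 91389.9259m. Market value of debt D = 14146.1m × 105.05/100 = 14860.47805m.
Total capital V = 91389.9259 + 14860.47805 = 106250.40395.
Equity: weight = 91389.9259/106250.40395 = 0.8601; cost = 17.5%.
Bonds outstanding: weight = 14860.47805/106250.40395 = 0.1399; after-tax cost = 8.6% × (1 − 32%) = 5.8480%.
WACC = 0.8601 × 17.5000% + 0.1399 × 5.8480% = 15.8703%.

15.87%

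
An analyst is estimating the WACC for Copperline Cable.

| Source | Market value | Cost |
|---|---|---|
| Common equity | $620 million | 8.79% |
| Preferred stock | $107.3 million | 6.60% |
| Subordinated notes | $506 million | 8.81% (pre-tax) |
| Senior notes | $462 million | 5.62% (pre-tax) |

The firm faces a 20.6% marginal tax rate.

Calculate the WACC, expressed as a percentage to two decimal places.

Total capital V = 620 + 107.3 + 506 + 462 = 1695.3.
Equity: weight = 620/1695.3 = 0.3657; cost = 8.79%.
Preferred: weight = 107.3/1695.3 = 0.0633; cost = 6.6%.
Subordinated notes: weight = 506/1695.3 = 0.2985; after-tax cost = 8.81% × (1 − 20.6%) = 6.9951%.
Senior notes: weight = 462/1695.3 = 0.2725; after-tax cost = 5.62% × (1 − 20.6%) = 4.4623%.
WACC = 0.3657 × 8.7900% + 0.0633 × 6.6000% + 0.2985 × 6.9951% + 0.2725 × 4.4623% = 6.9363%.

6.94%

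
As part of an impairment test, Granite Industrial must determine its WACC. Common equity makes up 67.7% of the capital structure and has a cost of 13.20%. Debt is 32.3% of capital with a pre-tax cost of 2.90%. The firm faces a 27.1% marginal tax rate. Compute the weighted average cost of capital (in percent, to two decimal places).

9.62%

After-tax cost of debt = 2.9% × (1 − 27.1%) = 2.1141%.
WACC = 0.677 × 13.2000% + 0.323 × 2.1141% = 9.6193%.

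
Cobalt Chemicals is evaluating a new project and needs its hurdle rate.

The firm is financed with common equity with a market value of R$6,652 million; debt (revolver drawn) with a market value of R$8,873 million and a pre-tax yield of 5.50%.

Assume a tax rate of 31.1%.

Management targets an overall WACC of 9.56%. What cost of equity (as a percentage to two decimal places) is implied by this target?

17.26%

Total capital V = 6652 + 8873 = 15525.
Equity weight = 6652/15525 = 0.4285.
Revolver drawn weight = 8873/15525 = 0.5715.
Debt contribution = 0.5715 × 5.5% × (1 − 31.1%) = 2.1658%.
Required equity contribution = 9.56% − 2.1658% = 7.3942%.
Re = 7.3942% / 0.4285 = 17.2572%.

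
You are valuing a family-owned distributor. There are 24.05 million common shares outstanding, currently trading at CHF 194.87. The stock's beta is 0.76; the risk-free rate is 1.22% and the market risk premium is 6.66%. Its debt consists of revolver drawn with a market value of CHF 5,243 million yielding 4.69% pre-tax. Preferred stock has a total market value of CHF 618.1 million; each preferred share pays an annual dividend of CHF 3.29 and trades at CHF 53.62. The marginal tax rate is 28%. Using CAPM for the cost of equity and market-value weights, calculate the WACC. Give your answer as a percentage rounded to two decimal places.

Cost of equity via CAPM: Re = 1.22% + 0.76 × 6.66% = 6.2816%.
Cost of preferred: Rp = 3.29 / 53.62 = 6.1358%.
Market value of equity E = 194.87 × 24.05m = 4686.6235m.
Total capital V = 4686.6235 + 618.1 + 5243 = 10547.7235.
Equity: weight = 4686.6235/10547.7235 = 0.4443; cost = 6.2816%.
Preferred: weight = 618.1/10547.7235 = 0.0586; cost = 6.1358%.
Revolver drawn: weight = 5243/10547.7235 = 0.4971; after-tax cost = 4.69% × (1 − 28%) = 3.3768%.
WACC = 0.4443 × 6.2816% + 0.0586 × 6.1358% + 0.4971 × 3.3768% = 4.8292%.

4.83%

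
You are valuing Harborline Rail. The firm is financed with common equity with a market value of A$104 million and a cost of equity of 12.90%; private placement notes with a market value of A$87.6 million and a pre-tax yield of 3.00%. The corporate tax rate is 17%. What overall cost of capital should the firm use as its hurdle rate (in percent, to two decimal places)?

8.14%

Total capital V = 104 + 87.6 = 191.6.
Equity: weight = 104/191.6 = 0.5428; cost = 12.9%.
Private placement notes: weight = 87.6/191.6 = 0.4572; after-tax cost = 3% × (1 − 17%) = 2.4900%.
WACC = 0.5428 × 12.9000% + 0.4572 × 2.4900% = 8.1405%.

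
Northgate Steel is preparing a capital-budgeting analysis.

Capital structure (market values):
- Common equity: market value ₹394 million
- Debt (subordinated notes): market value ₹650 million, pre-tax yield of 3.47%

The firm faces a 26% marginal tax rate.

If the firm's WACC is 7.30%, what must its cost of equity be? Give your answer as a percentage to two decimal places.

15.11%

Total capital V = 394 + 650 = 1044.
Equity weight = 394/1044 = 0.3774.
Subordinated notes weight = 650/1044 = 0.6226.
Debt contribution = 0.6226 × 3.47% × (1 − 26%) = 1.5987%.
Required equity contribution = 7.3% − 1.5987% = 5.7013%.
Re = 5.7013% / 0.3774 = 15.1069%.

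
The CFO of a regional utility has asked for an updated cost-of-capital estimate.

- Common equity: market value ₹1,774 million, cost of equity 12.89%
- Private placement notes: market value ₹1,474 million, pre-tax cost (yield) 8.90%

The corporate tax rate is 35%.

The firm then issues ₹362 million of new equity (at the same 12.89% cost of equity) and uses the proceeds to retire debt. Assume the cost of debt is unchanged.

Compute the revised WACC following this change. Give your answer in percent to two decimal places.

10.46%

After the change:
Total capital V = 2136 + 1112 = 3248.
Equity: weight = 2136/3248 = 0.6576; cost = 12.89%.
Private placement notes: weight = 1112/3248 = 0.3424; after-tax cost = 8.9% × (1 − 35%) = 5.7850%.
WACC = 0.6576 × 12.8900% + 0.3424 × 5.7850% = 10.4575%.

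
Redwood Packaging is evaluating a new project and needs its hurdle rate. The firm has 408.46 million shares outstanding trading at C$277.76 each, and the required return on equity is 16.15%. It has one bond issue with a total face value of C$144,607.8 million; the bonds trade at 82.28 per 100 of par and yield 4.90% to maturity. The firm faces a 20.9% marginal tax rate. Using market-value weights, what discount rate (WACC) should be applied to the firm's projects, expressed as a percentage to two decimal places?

Market value of equity E = 277.76 × 408.46m = 113453.8496m. Market value of debt D = 144607.8m × 82.28/100 = 118983.29784m.
Total capital V = 113453.8496 + 118983.29784 = 232437.14744.
Equity: weight = 113453.8496/232437.14744 = 0.4881; cost = 16.15%.
Bonds outstanding: weight = 118983.29784/232437.14744 = 0.5119; after-tax cost = 4.9% × (1 − 20.9%) = 3.8759%.
WACC = 0.4881 × 16.1500% + 0.5119 × 3.8759% = 9.8670%.

9.87%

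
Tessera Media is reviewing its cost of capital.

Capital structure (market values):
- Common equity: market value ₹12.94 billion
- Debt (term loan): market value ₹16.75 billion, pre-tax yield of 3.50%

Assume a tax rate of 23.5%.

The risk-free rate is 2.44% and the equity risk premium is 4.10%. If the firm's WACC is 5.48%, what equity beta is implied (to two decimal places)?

1.63

Total capital V = 12.94 + 16.75 = 29.69.
Equity weight = 12.94/29.69 = 0.4358.
Term loan weight = 16.75/29.69 = 0.5642.
Debt contribution = 0.5642 × 3.5% × (1 − 23.5%) = 1.5105%.
Required equity contribution = 5.48% − 1.5105% = 3.9695%  ⇒  Re = 9.1077%.
CAPM: 9.1077% = 2.44% + β × 4.1%  ⇒  β = 1.6263.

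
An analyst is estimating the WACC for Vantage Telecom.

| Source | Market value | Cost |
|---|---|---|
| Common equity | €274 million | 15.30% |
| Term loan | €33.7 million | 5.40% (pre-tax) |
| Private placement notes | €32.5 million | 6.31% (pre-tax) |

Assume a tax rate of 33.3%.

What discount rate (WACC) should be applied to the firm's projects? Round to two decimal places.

13.08%

Total capital V = 274 + 33.7 + 32.5 = 340.2.
Equity: weight = 274/340.2 = 0.8054; cost = 15.3%.
Term loan: weight = 33.7/340.2 = 0.0991; after-tax cost = 5.4% × (1 − 33.3%) = 3.6018%.
Private placement notes: weight = 32.5/340.2 = 0.0955; after-tax cost = 6.31% × (1 − 33.3%) = 4.2088%.
WACC = 0.8054 × 15.3000% + 0.0991 × 3.6018% + 0.0955 × 4.2088% = 13.0816%.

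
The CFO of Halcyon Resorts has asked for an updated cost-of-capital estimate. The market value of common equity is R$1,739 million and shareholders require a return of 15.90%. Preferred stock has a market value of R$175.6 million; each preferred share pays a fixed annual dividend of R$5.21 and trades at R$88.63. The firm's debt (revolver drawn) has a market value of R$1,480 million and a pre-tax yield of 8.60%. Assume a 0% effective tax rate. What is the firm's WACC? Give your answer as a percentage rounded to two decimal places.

Cost of preferred: Rp = 5.21 / 88.63 = 5.8784%.
Total capital V = 1739 + 175.6 + 1480 = 3394.6.
Equity: weight = 1739/3394.6 = 0.5123; cost = 15.9%.
Preferred: weight = 175.6/3394.6 = 0.0517; cost = 5.8784%.
Revolver drawn: weight = 1480/3394.6 = 0.4360; after-tax cost = 8.6% × (1 − 0%) = 8.6000%.
WACC = 0.5123 × 15.9000% + 0.0517 × 5.8784% + 0.4360 × 8.6000% = 12.1989%.

12.20%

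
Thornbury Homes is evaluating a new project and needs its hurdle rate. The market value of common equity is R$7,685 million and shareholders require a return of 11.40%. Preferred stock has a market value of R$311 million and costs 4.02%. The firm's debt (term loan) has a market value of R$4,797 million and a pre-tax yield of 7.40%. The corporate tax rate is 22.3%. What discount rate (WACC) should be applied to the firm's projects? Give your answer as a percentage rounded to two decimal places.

Total capital V = 7685 + 311 + 4797 = 12793.
Equity: weight = 7685/12793 = 0.6007; cost = 11.4%.
Preferred: weight = 311/12793 = 0.0243; cost = 4.02%.
Term loan: weight = 4797/12793 = 0.3750; after-tax cost = 7.4% × (1 − 22.3%) = 5.7498%.
WACC = 0.6007 × 11.4000% + 0.0243 × 4.0200% + 0.3750 × 5.7498% = 9.1019%.

9.10%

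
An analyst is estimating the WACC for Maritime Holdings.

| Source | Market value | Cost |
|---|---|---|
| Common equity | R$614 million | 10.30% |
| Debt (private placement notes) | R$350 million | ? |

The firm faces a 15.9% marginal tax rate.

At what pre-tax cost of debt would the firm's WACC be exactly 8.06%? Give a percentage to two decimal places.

4.91%

Total capital V = 614 + 350 = 964.
Equity weight = 614/964 = 0.6369.
Private placement notes weight = 350/964 = 0.3631.
Equity contribution = 0.6369 × 10.3% = 6.5604%.
Remaining for debt = 8.06% − 6.5604% = 1.4996%.
Rd × (1 − 15.9%) × 0.3631 = 1.4996%  ⇒  Rd = 4.9113%.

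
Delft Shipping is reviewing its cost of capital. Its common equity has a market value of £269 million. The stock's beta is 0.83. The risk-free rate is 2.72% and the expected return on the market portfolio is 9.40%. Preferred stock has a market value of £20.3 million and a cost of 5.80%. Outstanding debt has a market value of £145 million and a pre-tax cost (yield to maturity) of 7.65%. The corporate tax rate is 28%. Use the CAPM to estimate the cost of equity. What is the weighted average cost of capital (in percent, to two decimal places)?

7.23%

Market risk premium = 9.4% − 2.72% = 6.68%.
Cost of equity via CAPM: Re = 2.72% + 0.83 × 6.68% = 8.2644%.
Total capital V = 269 + 20.3 + 145 = 434.3.
Equity: weight = 269/434.3 = 0.6194; cost = 8.2644%.
Preferred: weight = 20.3/434.3 = 0.0467; cost = 5.8%.
Debt: weight = 145/434.3 = 0.3339; after-tax cost = 7.65% × (1 − 28%) = 5.5080%.
WACC = 0.6194 × 8.2644% + 0.0467 × 5.8000% + 0.3339 × 5.5080% = 7.2289%.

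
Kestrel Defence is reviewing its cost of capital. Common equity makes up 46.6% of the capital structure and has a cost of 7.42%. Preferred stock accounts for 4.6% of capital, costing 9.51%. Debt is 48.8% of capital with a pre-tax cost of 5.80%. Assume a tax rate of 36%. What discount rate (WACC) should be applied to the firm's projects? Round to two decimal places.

5.71%

After-tax cost of debt = 5.8% × (1 − 36%) = 3.7120%.
WACC = 0.466 × 7.4200% + 0.046 × 9.5100% + 0.488 × 3.7120% = 5.7066%.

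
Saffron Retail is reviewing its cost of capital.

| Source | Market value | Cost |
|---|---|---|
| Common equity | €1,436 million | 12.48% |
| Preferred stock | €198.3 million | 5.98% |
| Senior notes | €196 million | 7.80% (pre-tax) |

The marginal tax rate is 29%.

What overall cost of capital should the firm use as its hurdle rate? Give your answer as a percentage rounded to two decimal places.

11.03%

Total capital V = 1436 + 198.3 + 196 = 1830.3.
Equity: weight = 1436/1830.3 = 0.7846; cost = 12.48%.
Preferred: weight = 198.3/1830.3 = 0.1083; cost = 5.98%.
Senior notes: weight = 196/1830.3 = 0.1071; after-tax cost = 7.8% × (1 − 29%) = 5.5380%.
WACC = 0.7846 × 12.4800% + 0.1083 × 5.9800% + 0.1071 × 5.5380% = 11.0324%.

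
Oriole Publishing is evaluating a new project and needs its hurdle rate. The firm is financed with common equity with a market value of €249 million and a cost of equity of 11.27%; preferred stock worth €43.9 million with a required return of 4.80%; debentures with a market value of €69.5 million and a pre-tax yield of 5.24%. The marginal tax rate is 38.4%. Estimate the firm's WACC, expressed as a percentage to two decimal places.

8.94%

Total capital V = 249 + 43.9 + 69.5 = 362.4.
Equity: weight = 249/362.4 = 0.6871; cost = 11.27%.
Preferred: weight = 43.9/362.4 = 0.1211; cost = 4.8%.
Debentures: weight = 69.5/362.4 = 0.1918; after-tax cost = 5.24% × (1 − 38.4%) = 3.2278%.
WACC = 0.6871 × 11.2700% + 0.1211 × 4.8000% + 0.1918 × 3.2278% = 8.9439%.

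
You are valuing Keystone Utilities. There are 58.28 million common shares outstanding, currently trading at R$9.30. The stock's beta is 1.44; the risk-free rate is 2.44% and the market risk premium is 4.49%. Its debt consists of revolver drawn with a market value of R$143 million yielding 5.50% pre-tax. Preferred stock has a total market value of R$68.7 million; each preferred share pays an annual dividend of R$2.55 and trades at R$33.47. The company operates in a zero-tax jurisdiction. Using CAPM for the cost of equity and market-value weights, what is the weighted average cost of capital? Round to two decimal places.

Cost of equity via CAPM: Re = 2.44% + 1.44 × 4.49% = 8.9056%.
Cost of preferred: Rp = 2.55 / 33.47 = 7.6188%.
Market value of equity E = 9.3 × 58.28m = 542.004m.
Total capital V = 542.004 + 68.7 + 143 = 753.704.
Equity: weight = 542.004/753.704 = 0.7191; cost = 8.9056%.
Preferred: weight = 68.7/753.704 = 0.0911; cost = 7.6188%.
Revolver drawn: weight = 143/753.704 = 0.1897; after-tax cost = 5.5% × (1 − 0%) = 5.5000%.
WACC = 0.7191 × 8.9056% + 0.0911 × 7.6188% + 0.1897 × 5.5000% = 8.1422%.

8.14%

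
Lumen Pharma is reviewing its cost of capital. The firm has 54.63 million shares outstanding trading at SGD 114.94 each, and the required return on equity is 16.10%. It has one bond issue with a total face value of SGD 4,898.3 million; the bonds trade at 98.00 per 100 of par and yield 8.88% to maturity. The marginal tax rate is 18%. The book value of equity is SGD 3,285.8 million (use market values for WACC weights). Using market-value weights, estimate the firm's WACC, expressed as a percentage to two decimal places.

Market value of equity E = 114.94 × 54.63m = 6279.1722m. Market value of debt D = 4898.3m × 98.0/100 = 4800.334m.
Total capital V = 6279.1722 + 4800.334 = 11079.5062.
Equity: weight = 6279.1722/11079.5062 = 0.5667; cost = 16.1%.
Bonds outstanding: weight = 4800.334/11079.5062 = 0.4333; after-tax cost = 8.88% × (1 − 18%) = 7.2816%.
WACC = 0.5667 × 16.1000% + 0.4333 × 7.2816% = 12.2793%.

12.28%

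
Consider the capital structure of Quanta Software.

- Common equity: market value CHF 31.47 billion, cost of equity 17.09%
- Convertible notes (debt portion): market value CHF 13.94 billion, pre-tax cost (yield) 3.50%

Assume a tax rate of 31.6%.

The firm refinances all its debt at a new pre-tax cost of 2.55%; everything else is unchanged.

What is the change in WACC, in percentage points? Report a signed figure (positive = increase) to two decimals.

Current WACC:
Total capital V = 31.47 + 13.94 = 45.41.
Equity: weight = 31.47/45.41 = 0.6930; cost = 17.09%.
Convertible notes (debt portion): weight = 13.94/45.41 = 0.3070; after-tax cost = 3.5% × (1 − 31.6%) = 2.3940%.
WACC = 0.6930 × 17.0900% + 0.3070 × 2.3940% = 12.5786%.
After the change:
Total capital V = 31.47 + 13.94 = 45.41.
Equity: weight = 31.47/45.41 = 0.6930; cost = 17.09%.
Convertible notes (debt portion): weight = 13.94/45.41 = 0.3070; after-tax cost = 2.55% × (1 − 31.6%) = 1.7442%.
WACC = 0.6930 × 17.0900% + 0.3070 × 1.7442% = 12.3791%.
Change in WACC = 12.3791% − 12.5786% = -0.1995 pp.

-0.20 pp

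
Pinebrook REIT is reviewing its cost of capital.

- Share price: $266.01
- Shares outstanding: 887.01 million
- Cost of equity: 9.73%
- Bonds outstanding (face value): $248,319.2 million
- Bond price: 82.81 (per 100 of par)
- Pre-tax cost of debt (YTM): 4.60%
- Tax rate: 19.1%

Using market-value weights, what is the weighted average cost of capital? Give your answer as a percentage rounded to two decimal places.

6.93%

Market value of equity E = 266.01 × 887.01m = 235953.5301m. Market value of debt D = 248319.2m × 82.81/100 = 205633.12952m.
Total capital V = 235953.5301 + 205633.12952 = 441586.65962.
Equity: weight = 235953.5301/441586.65962 = 0.5343; cost = 9.73%.
Bonds outstanding: weight = 205633.12952/441586.65962 = 0.4657; after-tax cost = 4.6% × (1 − 19.1%) = 3.7214%.
WACC = 0.5343 × 9.7300% + 0.4657 × 3.7214% = 6.9320%.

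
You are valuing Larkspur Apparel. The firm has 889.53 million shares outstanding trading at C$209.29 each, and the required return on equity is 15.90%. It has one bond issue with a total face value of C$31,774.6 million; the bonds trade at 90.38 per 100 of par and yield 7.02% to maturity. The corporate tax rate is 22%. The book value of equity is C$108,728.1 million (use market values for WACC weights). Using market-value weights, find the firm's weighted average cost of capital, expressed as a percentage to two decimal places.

Market value of equity E = 209.29 × 889.53m = 186169.7337m. Market value of debt D = 31774.6m × 90.38/100 = 28717.88348m.
Total capital V = 186169.7337 + 28717.88348 = 214887.61718.
Equity: weight = 186169.7337/214887.61718 = 0.8664; cost = 15.9%.
Bonds outstanding: weight = 28717.88348/214887.61718 = 0.1336; after-tax cost = 7.02% × (1 − 22%) = 5.4756%.
WACC = 0.8664 × 15.9000% + 0.1336 × 5.4756% = 14.5069%.

14.51%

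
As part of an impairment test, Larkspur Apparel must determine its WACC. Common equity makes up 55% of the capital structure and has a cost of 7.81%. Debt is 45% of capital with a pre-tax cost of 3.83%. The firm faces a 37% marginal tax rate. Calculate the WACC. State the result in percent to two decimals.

5.38%

After-tax cost of debt = 3.83% × (1 − 37%) = 2.4129%.
WACC = 0.550 × 7.8100% + 0.450 × 2.4129% = 5.3813%.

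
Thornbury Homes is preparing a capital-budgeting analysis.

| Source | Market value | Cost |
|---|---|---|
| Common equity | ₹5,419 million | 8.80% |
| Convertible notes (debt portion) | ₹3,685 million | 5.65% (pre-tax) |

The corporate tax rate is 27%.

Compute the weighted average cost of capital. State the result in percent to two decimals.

6.91%

Total capital V = 5419 + 3685 = 9104.
Equity: weight = 5419/9104 = 0.5952; cost = 8.8%.
Convertible notes (debt portion): weight = 3685/9104 = 0.4048; after-tax cost = 5.65% × (1 − 27%) = 4.1245%.
WACC = 0.5952 × 8.8000% + 0.4048 × 4.1245% = 6.9075%.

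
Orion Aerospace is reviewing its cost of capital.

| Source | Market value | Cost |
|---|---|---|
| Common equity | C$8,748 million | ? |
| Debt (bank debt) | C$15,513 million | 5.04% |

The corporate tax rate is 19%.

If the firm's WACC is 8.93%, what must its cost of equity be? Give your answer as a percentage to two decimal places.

17.53%

Total capital V = 8748 + 15513 = 24261.
Equity weight = 8748/24261 = 0.3606.
Bank debt weight = 15513/24261 = 0.6394.
Debt contribution = 0.6394 × 5.04% × (1 − 19%) = 2.6104%.
Required equity contribution = 8.93% − 2.6104% = 6.3196%.
Re = 6.3196% / 0.3606 = 17.5263%.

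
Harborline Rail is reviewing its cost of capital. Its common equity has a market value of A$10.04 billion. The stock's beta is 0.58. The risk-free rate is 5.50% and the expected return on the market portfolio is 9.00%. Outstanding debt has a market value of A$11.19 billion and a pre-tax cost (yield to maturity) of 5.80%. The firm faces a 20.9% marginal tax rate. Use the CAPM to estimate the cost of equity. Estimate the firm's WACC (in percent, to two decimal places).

Market risk premium = 9.0% − 5.5% = 3.5%.
Cost of equity via CAPM: Re = 5.5% + 0.58 × 3.5% = 7.5300%.
Total capital V = 10.04 + 11.19 = 21.23.
Equity: weight = 10.04/21.23 = 0.4729; cost = 7.53%.
Debt: weight = 11.19/21.23 = 0.5271; after-tax cost = 5.8% × (1 − 20.9%) = 4.5878%.
WACC = 0.4729 × 7.5300% + 0.5271 × 4.5878% = 5.9792%.

5.98%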